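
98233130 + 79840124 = 178073254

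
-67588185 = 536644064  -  604232249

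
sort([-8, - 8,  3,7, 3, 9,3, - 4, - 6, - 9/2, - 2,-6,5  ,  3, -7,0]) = [ - 8, - 8, -7,  -  6, - 6 , - 9/2, - 4,-2,0  ,  3, 3, 3,3,  5,7,9]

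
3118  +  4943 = 8061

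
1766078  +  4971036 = 6737114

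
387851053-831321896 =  - 443470843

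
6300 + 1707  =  8007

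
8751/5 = 8751/5  =  1750.20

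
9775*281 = 2746775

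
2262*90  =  203580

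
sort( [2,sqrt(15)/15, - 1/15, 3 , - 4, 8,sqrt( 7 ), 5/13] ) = [ - 4 , - 1/15,sqrt(15) /15,5/13, 2,sqrt( 7),3,8] 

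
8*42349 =338792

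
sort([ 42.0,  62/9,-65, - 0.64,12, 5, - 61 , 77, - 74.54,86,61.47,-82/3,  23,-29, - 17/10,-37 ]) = [-74.54, - 65,-61,-37,-29, - 82/3,-17/10 , - 0.64  ,  5,62/9, 12,23,42.0,  61.47,77 , 86]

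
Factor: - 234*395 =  - 92430 = - 2^1*3^2*  5^1  *13^1*79^1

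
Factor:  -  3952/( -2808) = 38/27=2^1*3^(- 3 ) * 19^1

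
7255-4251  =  3004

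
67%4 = 3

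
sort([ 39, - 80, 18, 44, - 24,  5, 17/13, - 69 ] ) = [ - 80, - 69, - 24,17/13, 5, 18, 39, 44]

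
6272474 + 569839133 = 576111607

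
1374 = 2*687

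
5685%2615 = 455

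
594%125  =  94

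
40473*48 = 1942704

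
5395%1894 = 1607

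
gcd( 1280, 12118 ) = 2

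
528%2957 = 528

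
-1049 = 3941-4990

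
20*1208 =24160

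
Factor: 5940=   2^2*3^3*5^1*11^1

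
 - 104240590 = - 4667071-99573519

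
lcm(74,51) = 3774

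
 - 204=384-588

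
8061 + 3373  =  11434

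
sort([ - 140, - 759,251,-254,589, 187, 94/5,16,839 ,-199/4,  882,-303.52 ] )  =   [ - 759, - 303.52,-254, - 140, - 199/4, 16,94/5, 187, 251, 589, 839 , 882]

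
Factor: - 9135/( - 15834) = 2^ ( - 1)*3^1 *5^1*13^( - 1 ) = 15/26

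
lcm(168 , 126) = 504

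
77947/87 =77947/87 = 895.94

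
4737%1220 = 1077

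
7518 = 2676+4842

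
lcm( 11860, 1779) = 35580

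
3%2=1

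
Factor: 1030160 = 2^4*5^1*79^1*163^1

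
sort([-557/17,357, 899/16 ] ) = [-557/17,899/16, 357]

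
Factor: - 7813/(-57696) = 13/96 = 2^(-5 )*3^( - 1) *13^1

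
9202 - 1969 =7233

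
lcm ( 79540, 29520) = 2863440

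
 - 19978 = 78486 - 98464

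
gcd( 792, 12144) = 264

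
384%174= 36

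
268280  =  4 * 67070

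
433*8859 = 3835947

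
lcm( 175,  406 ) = 10150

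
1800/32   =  225/4 = 56.25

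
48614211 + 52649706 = 101263917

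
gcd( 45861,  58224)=3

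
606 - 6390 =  - 5784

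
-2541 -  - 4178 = 1637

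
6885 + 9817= 16702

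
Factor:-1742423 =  - 1742423^1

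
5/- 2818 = - 5/2818 = - 0.00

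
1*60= 60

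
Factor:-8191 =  - 8191^1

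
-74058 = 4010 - 78068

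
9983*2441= 24368503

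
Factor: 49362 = 2^1*3^1*19^1*433^1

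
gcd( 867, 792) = 3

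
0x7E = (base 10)126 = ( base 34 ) 3O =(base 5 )1001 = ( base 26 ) 4M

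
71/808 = 71/808 = 0.09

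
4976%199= 1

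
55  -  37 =18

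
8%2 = 0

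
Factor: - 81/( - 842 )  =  2^( - 1)*3^4*421^( - 1 )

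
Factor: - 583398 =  - 2^1*3^2 * 32411^1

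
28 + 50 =78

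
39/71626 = 39/71626 = 0.00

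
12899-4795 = 8104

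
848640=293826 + 554814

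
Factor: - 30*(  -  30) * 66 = 59400 = 2^3*3^3*5^2*11^1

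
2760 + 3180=5940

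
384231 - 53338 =330893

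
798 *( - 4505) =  - 3594990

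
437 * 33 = 14421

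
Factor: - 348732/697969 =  - 2^2*3^3*  17^( - 1) *3229^1*41057^(-1 )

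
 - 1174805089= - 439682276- 735122813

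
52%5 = 2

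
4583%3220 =1363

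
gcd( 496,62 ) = 62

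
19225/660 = 29+17/132 = 29.13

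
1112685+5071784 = 6184469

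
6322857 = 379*16683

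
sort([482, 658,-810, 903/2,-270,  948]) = [ - 810,-270,903/2,482,658,  948 ] 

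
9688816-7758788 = 1930028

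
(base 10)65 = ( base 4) 1001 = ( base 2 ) 1000001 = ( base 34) 1V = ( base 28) 29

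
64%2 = 0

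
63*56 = 3528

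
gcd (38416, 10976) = 5488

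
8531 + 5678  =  14209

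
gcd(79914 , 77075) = 1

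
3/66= 1/22 = 0.05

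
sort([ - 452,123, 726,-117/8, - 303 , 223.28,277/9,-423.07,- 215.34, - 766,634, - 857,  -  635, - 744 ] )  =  [ - 857,-766,- 744, - 635,-452,-423.07, - 303, - 215.34,- 117/8, 277/9,123,  223.28,634,  726]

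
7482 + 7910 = 15392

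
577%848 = 577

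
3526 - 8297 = - 4771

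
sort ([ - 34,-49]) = [  -  49,  -  34]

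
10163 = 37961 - 27798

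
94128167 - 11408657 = 82719510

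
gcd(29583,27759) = 57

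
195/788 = 195/788 = 0.25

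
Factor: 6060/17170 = 2^1 * 3^1 * 17^(-1 )=6/17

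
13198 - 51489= -38291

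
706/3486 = 353/1743 = 0.20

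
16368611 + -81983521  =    -  65614910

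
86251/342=252 + 67/342 =252.20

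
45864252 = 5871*7812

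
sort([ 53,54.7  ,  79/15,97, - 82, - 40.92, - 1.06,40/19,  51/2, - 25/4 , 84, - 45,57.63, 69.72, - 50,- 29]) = [ - 82,-50, -45,-40.92, - 29, -25/4, -1.06 , 40/19,79/15, 51/2,53, 54.7 , 57.63 , 69.72,84, 97 ]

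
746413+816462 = 1562875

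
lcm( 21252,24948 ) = 573804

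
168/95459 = 24/13637= 0.00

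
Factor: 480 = 2^5*3^1*  5^1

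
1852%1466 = 386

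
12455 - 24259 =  - 11804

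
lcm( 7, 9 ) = 63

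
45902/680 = 22951/340= 67.50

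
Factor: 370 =2^1 * 5^1 *37^1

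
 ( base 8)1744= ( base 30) 136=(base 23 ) 1K7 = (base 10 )996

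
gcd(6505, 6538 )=1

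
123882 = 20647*6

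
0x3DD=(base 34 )t3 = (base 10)989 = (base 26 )1C1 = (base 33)TW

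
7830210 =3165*2474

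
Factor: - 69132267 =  - 3^2*7681363^1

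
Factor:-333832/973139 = -2^3 * 139^(  -  1 )*7001^( - 1)*41729^1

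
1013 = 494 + 519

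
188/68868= 47/17217 = 0.00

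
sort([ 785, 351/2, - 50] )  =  [ - 50 , 351/2, 785]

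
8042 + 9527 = 17569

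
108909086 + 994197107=1103106193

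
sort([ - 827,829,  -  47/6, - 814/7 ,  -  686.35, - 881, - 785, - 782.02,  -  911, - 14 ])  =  [ - 911, - 881, - 827,-785, -782.02, - 686.35,-814/7, - 14,  -  47/6,  829] 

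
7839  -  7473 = 366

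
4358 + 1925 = 6283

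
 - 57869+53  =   - 57816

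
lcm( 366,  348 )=21228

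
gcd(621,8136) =9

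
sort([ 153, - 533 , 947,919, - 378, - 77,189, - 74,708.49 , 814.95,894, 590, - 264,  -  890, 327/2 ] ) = [ - 890, - 533, - 378,- 264, - 77, - 74, 153, 327/2,189, 590,708.49, 814.95, 894, 919, 947]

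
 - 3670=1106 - 4776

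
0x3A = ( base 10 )58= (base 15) 3d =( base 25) 28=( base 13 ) 46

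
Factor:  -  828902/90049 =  - 2^1*17^( - 1 )*5297^ ( - 1)*414451^1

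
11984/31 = 11984/31 = 386.58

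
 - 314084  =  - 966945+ 652861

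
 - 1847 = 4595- 6442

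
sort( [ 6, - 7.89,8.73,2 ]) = [ - 7.89, 2,6, 8.73]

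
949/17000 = 949/17000 = 0.06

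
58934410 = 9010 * 6541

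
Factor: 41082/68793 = 2^1*23^( - 1)*41^1*167^1*997^( - 1) = 13694/22931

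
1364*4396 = 5996144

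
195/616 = 195/616   =  0.32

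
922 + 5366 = 6288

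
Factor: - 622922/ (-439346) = 23^ (-1) * 59^1*5279^1 * 9551^(  -  1 ) = 311461/219673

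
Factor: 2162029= 19^2 * 53^1*113^1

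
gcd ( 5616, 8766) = 18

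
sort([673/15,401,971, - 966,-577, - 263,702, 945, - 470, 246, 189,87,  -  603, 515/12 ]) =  [ - 966 ,- 603, - 577, - 470, - 263,515/12,673/15, 87,189,  246 , 401,702,945 , 971] 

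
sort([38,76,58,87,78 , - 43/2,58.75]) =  [ - 43/2,38,58,58.75, 76,78,87]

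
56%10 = 6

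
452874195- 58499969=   394374226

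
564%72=60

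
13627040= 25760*529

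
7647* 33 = 252351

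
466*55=25630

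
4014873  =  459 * 8747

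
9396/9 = 1044 = 1044.00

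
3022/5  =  604 + 2/5 = 604.40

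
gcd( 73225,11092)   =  1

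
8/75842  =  4/37921 = 0.00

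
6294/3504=1+465/584=1.80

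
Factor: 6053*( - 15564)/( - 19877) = 94208892/19877 = 2^2  *  3^1*11^( - 1) * 13^ ( - 1) * 139^(-1)*1297^1*6053^1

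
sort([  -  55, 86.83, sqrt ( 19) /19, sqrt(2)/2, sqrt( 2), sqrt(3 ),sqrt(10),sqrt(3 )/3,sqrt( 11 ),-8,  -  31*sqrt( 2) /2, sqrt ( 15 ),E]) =[-55, - 31*sqrt( 2)/2, - 8,sqrt(19)/19,sqrt(3) /3,  sqrt(2)/2, sqrt ( 2 ), sqrt (3),E, sqrt(  10),  sqrt( 11), sqrt(15 ),86.83]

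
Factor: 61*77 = 7^1  *11^1*61^1 = 4697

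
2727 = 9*303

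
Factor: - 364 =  - 2^2*7^1*13^1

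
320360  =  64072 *5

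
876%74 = 62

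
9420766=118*79837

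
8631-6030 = 2601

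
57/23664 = 19/7888=0.00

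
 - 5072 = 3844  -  8916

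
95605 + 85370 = 180975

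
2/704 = 1/352 = 0.00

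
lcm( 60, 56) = 840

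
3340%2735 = 605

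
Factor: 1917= 3^3*71^1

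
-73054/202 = - 362+35/101 =- 361.65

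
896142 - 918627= - 22485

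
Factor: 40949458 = 2^1*11^1*1861339^1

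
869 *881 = 765589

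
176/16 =11=11.00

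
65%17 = 14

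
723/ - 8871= -1 + 2716/2957= -0.08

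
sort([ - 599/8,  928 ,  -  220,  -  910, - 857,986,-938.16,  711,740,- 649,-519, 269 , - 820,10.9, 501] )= [  -  938.16,  -  910,  -  857,-820,  -  649, - 519 , - 220, - 599/8, 10.9,  269, 501, 711, 740, 928, 986]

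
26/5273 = 26/5273 = 0.00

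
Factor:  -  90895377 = -3^1*30298459^1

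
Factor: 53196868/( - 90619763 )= - 2^2*13^( - 1)*  31^1*429007^1* 6970751^(-1 )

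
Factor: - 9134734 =- 2^1*7^1*59^1*11059^1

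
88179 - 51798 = 36381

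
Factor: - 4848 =  -  2^4*  3^1*101^1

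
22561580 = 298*75710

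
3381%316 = 221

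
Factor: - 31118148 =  - 2^2*3^3*73^1 * 3947^1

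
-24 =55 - 79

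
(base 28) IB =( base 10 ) 515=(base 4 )20003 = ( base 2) 1000000011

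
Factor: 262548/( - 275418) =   -  2^1*3^1 * 17^1*107^(-1) = - 102/107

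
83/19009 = 83/19009=0.00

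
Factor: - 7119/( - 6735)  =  3^1*5^( - 1 )*7^1*113^1 * 449^( - 1 )  =  2373/2245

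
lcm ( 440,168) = 9240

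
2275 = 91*25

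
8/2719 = 8/2719  =  0.00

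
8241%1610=191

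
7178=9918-2740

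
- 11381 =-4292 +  - 7089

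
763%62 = 19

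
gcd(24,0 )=24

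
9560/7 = 9560/7  =  1365.71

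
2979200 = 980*3040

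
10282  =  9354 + 928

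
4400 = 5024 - 624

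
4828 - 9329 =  - 4501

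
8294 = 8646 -352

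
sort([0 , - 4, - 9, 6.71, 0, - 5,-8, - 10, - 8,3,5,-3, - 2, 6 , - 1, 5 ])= [ - 10,-9, -8, - 8, - 5,-4,-3,  -  2 , - 1, 0 , 0, 3, 5, 5, 6,6.71 ]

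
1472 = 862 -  - 610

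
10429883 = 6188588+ 4241295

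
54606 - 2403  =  52203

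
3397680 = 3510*968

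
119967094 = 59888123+60078971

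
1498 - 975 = 523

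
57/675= 19/225 = 0.08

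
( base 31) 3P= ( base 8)166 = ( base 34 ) 3g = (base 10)118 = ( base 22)58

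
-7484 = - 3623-3861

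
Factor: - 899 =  - 29^1 * 31^1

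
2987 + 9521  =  12508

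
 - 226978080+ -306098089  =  -533076169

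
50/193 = 50/193 = 0.26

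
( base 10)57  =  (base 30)1R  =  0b111001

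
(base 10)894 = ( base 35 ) PJ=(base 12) 626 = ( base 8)1576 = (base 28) 13q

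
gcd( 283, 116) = 1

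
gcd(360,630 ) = 90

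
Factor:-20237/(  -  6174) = 59/18 = 2^( - 1 ) * 3^( -2 )*59^1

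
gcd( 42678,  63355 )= 1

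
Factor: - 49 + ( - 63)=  - 2^4* 7^1 = - 112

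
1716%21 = 15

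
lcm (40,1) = 40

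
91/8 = 11 + 3/8 = 11.38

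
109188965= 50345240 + 58843725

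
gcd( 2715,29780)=5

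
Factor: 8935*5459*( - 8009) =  - 390648305485 = - 5^1*53^1*103^1*1787^1*8009^1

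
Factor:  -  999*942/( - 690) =3^3 * 5^ ( - 1)*23^( - 1 )*37^1*157^1 = 156843/115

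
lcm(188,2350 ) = 4700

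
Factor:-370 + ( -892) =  - 1262=- 2^1*631^1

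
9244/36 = 2311/9 = 256.78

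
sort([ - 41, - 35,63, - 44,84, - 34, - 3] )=[ - 44, - 41,-35, - 34, - 3,63,84] 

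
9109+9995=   19104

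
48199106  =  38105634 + 10093472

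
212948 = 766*278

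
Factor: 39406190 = 2^1*  5^1*19^1*207401^1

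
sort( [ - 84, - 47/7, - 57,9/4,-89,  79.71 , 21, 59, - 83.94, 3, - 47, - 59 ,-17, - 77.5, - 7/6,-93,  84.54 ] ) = [ - 93, - 89, - 84, -83.94,-77.5, - 59, - 57, - 47, - 17, - 47/7, - 7/6 , 9/4,3,21,59, 79.71, 84.54 ] 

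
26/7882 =13/3941 = 0.00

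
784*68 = 53312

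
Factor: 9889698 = 2^1 *3^1 * 7^1 * 13^1*59^1 * 307^1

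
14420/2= 7210= 7210.00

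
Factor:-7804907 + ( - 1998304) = - 3^1 * 11^1*297067^1 = -9803211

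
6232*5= 31160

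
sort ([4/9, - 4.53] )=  [-4.53 , 4/9]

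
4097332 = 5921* 692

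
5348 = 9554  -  4206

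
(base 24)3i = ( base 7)156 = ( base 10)90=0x5a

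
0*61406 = 0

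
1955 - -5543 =7498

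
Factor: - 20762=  - 2^1*7^1*1483^1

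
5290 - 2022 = 3268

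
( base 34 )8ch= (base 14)374d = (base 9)14237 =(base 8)22711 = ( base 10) 9673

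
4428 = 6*738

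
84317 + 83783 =168100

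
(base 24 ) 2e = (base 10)62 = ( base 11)57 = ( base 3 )2022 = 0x3e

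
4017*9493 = 38133381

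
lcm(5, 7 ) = 35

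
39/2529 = 13/843 = 0.02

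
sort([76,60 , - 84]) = [ - 84, 60,76 ]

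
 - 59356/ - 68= 872 + 15/17= 872.88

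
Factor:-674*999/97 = -2^1*3^3*37^1*97^ ( -1 )*337^1=   -  673326/97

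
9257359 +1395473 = 10652832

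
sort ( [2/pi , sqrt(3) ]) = [2/pi,sqrt(3)]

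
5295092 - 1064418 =4230674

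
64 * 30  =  1920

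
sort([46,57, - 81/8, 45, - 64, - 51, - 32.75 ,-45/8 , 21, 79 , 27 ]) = [ - 64,  -  51,-32.75, - 81/8, - 45/8,21,27,  45, 46 , 57, 79]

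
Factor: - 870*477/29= - 2^1 * 3^3 * 5^1*53^1=- 14310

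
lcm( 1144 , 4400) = 57200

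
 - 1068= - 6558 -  - 5490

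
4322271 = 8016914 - 3694643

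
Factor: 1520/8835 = 2^4 * 3^( - 1 )*31^( - 1)   =  16/93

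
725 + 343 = 1068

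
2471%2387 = 84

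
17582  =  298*59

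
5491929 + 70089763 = 75581692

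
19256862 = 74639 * 258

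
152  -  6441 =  - 6289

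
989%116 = 61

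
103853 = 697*149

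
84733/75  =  84733/75 = 1129.77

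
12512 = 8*1564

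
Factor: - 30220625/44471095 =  - 6044125/8894219=-5^3*48353^1*8894219^(- 1 ) 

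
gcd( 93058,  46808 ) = 2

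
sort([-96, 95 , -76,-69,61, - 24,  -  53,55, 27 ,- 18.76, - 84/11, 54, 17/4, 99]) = [ - 96, - 76,-69, - 53 , - 24 , - 18.76,-84/11,17/4, 27,54,55, 61, 95, 99] 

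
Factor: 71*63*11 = 49203 = 3^2 * 7^1*11^1*71^1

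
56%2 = 0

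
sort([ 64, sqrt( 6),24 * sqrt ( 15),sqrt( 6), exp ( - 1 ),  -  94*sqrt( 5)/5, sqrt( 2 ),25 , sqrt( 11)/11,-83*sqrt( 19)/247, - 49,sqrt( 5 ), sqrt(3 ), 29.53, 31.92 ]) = [ - 49, - 94 * sqrt(5)/5,-83*sqrt(  19)/247,sqrt(11)/11,exp(-1),sqrt( 2) , sqrt( 3),sqrt( 5),  sqrt( 6 ),  sqrt( 6),25, 29.53,31.92 , 64 , 24 * sqrt(15)]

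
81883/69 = 1186+49/69  =  1186.71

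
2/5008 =1/2504 = 0.00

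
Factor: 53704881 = 3^2*2341^1*2549^1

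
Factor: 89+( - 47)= 2^1*3^1 * 7^1 = 42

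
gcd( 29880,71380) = 1660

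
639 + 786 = 1425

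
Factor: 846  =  2^1*3^2*47^1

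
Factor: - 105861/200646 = - 2^( - 1 )  *3^( - 1)*7^1*71^1*157^( - 1) = - 497/942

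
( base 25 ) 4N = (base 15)83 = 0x7b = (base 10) 123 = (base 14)8b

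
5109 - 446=4663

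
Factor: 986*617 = 2^1*17^1*29^1*617^1=608362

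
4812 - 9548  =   - 4736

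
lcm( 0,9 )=0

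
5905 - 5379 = 526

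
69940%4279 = 1476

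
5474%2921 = 2553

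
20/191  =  20/191 = 0.10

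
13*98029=1274377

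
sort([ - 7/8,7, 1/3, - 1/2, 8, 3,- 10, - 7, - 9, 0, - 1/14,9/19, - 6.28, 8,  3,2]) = [ - 10 , - 9 ,-7,-6.28, - 7/8, - 1/2, - 1/14,0,1/3, 9/19, 2,3,  3,7 , 8,8]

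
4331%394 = 391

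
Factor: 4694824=2^3*19^1*67^1 * 461^1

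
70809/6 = 11801 + 1/2 = 11801.50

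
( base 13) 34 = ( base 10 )43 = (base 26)1H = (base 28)1f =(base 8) 53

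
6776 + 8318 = 15094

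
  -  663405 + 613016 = -50389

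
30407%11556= 7295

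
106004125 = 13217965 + 92786160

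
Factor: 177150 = 2^1 *3^1*5^2  *1181^1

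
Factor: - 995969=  - 13^1*23^1*3331^1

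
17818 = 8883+8935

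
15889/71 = 15889/71 =223.79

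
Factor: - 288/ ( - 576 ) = 2^( - 1 ) =1/2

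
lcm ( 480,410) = 19680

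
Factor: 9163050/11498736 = 2^ ( - 3)*5^2*13^1*37^1*127^1*239557^(-1) = 1527175/1916456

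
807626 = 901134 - 93508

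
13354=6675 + 6679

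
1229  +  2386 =3615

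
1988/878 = 994/439 = 2.26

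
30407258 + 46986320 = 77393578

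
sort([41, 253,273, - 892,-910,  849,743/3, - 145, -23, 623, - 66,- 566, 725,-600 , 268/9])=[ - 910, - 892  ,-600,-566,-145, - 66,  -  23,268/9,41 , 743/3,253,273, 623,725, 849] 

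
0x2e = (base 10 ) 46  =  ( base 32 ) 1E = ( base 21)24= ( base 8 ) 56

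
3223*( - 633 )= - 2040159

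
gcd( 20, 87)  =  1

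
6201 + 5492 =11693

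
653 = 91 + 562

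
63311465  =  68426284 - 5114819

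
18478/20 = 9239/10 = 923.90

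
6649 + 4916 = 11565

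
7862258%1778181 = 749534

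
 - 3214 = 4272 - 7486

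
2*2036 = 4072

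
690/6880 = 69/688  =  0.10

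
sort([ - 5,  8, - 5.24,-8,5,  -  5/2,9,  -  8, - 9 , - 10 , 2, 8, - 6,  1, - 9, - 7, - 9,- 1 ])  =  [ - 10, - 9,-9, - 9,-8, - 8, - 7, - 6, - 5.24 , - 5, - 5/2,  -  1,  1, 2 , 5, 8,8, 9]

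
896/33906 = 448/16953  =  0.03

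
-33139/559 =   -  60 + 401/559 = - 59.28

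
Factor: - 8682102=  - 2^1 *3^2 * 11^1 * 13^1*3373^1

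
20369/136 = 20369/136 = 149.77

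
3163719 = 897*3527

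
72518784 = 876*82784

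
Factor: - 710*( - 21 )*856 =12762960 = 2^4*3^1*5^1* 7^1 * 71^1*107^1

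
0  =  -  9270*0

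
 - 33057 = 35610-68667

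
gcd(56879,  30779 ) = 1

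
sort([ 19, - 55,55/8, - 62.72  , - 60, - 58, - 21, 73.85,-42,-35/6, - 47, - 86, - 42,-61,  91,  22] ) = [ - 86, - 62.72, - 61, - 60, - 58,-55, - 47, - 42, - 42, - 21, - 35/6, 55/8, 19, 22,  73.85, 91 ] 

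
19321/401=48+73/401  =  48.18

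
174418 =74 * 2357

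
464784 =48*9683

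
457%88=17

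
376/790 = 188/395= 0.48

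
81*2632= 213192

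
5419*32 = 173408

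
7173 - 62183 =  -55010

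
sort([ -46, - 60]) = [  -  60,  -  46] 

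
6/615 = 2/205=   0.01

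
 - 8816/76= - 116 = -116.00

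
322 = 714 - 392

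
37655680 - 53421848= -15766168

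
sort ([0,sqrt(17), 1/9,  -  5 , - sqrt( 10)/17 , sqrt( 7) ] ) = [ - 5  , - sqrt( 10 ) /17,  0,1/9  ,  sqrt(7 ), sqrt(17)] 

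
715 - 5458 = -4743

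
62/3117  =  62/3117= 0.02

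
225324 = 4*56331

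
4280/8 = 535 = 535.00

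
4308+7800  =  12108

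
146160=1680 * 87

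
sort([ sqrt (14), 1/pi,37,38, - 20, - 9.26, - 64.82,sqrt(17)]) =[ - 64.82, - 20, - 9.26, 1/pi,sqrt(14), sqrt(17), 37,38] 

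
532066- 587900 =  - 55834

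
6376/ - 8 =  - 797/1 = - 797.00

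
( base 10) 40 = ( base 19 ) 22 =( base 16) 28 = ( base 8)50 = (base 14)2c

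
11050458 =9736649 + 1313809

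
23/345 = 1/15 = 0.07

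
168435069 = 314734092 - 146299023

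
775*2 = 1550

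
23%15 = 8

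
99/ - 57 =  -33/19 = - 1.74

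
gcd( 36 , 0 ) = 36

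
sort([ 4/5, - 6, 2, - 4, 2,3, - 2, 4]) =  [-6, - 4, - 2, 4/5,2, 2, 3, 4]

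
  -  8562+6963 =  - 1599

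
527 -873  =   - 346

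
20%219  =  20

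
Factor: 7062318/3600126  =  3^( - 2) * 71^( - 1)*313^( - 1 )*392351^1 = 392351/200007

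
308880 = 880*351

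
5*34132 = 170660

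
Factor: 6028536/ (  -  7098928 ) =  - 2^( - 1 )*3^1* 17^ ( - 1)*239^1*  1051^1*26099^( - 1 )=- 753567/887366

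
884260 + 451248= 1335508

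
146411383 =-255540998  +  401952381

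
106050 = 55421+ 50629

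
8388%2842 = 2704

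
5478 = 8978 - 3500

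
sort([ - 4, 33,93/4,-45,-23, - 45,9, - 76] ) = [ - 76, - 45,-45,-23, - 4 , 9,93/4,33 ] 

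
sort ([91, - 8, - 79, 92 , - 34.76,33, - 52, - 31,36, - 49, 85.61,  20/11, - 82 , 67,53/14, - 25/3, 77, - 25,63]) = [ - 82, - 79,-52 , - 49, - 34.76, -31,-25,  -  25/3,- 8,20/11, 53/14, 33,  36, 63, 67, 77,85.61, 91, 92]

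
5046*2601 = 13124646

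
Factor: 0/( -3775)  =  0 =0^1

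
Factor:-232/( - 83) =2^3* 29^1*83^( - 1) 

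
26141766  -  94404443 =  - 68262677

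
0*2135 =0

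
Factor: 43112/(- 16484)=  - 34/13 = -2^1*13^( - 1) * 17^1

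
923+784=1707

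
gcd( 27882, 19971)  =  9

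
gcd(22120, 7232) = 8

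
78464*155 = 12161920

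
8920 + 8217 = 17137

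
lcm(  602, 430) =3010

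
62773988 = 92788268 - 30014280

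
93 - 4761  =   - 4668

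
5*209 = 1045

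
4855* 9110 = 44229050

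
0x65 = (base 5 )401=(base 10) 101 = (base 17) 5g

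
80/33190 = 8/3319=0.00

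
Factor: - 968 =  - 2^3*11^2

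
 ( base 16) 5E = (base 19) 4I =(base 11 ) 86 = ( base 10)94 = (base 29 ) 37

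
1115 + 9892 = 11007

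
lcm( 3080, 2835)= 249480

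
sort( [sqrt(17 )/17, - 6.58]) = [-6.58,  sqrt(17) /17 ] 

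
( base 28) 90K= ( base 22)ede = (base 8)15644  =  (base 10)7076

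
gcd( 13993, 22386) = 7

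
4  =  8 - 4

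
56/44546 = 28/22273 = 0.00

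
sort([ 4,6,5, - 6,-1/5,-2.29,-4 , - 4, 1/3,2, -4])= [- 6,  -  4,  -  4, - 4,-2.29,-1/5,1/3, 2,4,5,  6] 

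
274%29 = 13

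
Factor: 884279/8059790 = 2^( - 1 ) * 5^ ( - 1 )*11^1* 19^1*557^( - 1 )*1447^(  -  1 )*4231^1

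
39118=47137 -8019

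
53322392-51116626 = 2205766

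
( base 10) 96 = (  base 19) 51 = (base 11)88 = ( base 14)6C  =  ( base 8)140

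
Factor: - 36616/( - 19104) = 23/12 = 2^(-2 )*3^( - 1)*23^1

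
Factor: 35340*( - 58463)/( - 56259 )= 36247060/987= 2^2 * 3^(-1)*5^1*7^( - 1) * 17^1 * 19^1*31^1* 47^ ( - 1)*181^1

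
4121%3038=1083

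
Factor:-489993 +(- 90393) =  - 580386 = - 2^1*3^1 * 96731^1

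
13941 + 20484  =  34425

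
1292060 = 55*23492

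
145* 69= 10005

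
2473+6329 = 8802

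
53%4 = 1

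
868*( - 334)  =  - 289912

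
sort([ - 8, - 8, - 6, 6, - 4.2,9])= [ - 8, - 8, - 6, - 4.2, 6, 9] 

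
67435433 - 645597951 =  -  578162518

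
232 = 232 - 0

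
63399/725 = 63399/725 =87.45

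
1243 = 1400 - 157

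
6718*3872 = 26012096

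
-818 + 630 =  -188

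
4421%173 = 96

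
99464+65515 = 164979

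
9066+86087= 95153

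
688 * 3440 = 2366720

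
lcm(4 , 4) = 4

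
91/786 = 91/786 = 0.12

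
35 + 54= 89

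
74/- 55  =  -2  +  36/55 = - 1.35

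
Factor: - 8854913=-523^1*16931^1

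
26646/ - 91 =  - 26646/91  =  - 292.81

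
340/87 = 3 + 79/87 = 3.91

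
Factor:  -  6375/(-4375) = 3^1*5^( - 1) * 7^(-1 ) * 17^1 = 51/35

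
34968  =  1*34968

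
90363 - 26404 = 63959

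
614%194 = 32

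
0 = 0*739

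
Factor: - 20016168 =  - 2^3*3^1 * 834007^1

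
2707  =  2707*1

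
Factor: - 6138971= - 41^1*149731^1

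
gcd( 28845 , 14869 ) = 1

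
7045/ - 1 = -7045+0/1 = -7045.00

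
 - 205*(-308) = 63140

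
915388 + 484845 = 1400233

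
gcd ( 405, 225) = 45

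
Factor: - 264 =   -  2^3*  3^1 * 11^1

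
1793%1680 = 113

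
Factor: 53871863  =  5711^1*9433^1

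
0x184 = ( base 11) 323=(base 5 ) 3023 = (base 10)388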